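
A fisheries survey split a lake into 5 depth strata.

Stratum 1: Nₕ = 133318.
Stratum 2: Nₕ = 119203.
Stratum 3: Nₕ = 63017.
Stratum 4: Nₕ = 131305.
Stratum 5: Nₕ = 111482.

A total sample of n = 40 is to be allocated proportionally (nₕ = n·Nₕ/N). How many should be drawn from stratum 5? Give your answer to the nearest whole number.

8

N = 133318 + 119203 + 63017 + 131305 + 111482 = 558325.
n_5 = 40·111482/558325 = 7.987... → 8.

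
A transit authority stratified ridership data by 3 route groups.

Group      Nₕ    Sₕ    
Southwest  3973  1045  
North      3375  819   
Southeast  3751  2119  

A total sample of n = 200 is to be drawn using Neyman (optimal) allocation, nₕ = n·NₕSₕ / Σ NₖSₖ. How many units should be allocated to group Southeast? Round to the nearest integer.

107

Σ NₕSₕ = 3973·1045 + 3375·819 + 3751·2119 = 14864279.
Share for Southeast: 7948369/14864279 = 0.53473.
n_Southeast = 200 × 0.53473 = 106.946... → 107.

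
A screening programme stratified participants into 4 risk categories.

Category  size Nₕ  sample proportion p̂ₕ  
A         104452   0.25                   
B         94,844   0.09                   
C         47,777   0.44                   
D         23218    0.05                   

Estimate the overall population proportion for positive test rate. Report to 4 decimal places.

N = 104452 + 94844 + 47777 + 23218 = 270291.
Overall proportion = Σ (Nₕ/N)·p̂ₕ.
Σ Nₕp̂ₕ = 26113 + 8535.96 + 21021.88 + 1160.9 = 56831.74.
56831.74 / 270291 = 0.210261... → 0.2103.

0.2103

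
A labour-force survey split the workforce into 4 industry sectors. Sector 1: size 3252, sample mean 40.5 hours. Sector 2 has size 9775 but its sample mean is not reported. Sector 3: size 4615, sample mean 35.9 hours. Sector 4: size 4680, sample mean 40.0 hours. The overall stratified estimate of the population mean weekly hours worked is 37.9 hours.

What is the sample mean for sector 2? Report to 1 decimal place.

37.0

Σ Nₕx̄ₕ = N·μ, so 9775·x̄_2 = 22322·37.9 − (3252·40.5 + 4615·35.9 + 4680·40.0).
= 846003.8 − 484584.5 = 361419.3.
x̄_2 = 361419.3 / 9775 = 36.974... → 37.0.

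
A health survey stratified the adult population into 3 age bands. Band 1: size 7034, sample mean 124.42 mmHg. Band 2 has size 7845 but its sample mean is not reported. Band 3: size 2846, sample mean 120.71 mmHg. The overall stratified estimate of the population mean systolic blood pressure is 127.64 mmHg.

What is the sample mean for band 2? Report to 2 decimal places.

N = 7034 + 7845 + 2846 = 17725.
Overall total = μ·N = 127.64·17725 = 2262419.
Subtract the known strata: 7034·124.42 + 2846·120.71 = 1218710.94.
Remaining total for band 2: 2262419 − 1218710.94 = 1043708.06.
Divide by its size: 1043708.06 / 7845 = 133.0412... → 133.04.

133.04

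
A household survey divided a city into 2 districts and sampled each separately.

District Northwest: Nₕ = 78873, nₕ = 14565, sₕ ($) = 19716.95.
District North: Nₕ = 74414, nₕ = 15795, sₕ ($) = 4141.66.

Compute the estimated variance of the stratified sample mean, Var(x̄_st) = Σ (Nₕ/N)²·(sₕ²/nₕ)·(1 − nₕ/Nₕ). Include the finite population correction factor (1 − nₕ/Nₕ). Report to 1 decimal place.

5963.3

N = 153287. Term for each stratum: Wₕ²sₕ²/nₕ·(1−nₕ/Nₕ).
Var(x̄_st) = 5761.7140 + 201.6098 = 5963.3238 → 5963.3.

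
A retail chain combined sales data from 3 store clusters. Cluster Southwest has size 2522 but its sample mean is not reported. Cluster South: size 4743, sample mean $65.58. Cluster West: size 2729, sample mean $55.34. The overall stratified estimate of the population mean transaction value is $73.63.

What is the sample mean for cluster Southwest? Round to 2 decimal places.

Σ Nₕx̄ₕ = N·μ, so 2522·x̄_Southwest = 9994·73.63 − (4743·65.58 + 2729·55.34).
= 735858.22 − 462068.8 = 273789.42.
x̄_Southwest = 273789.42 / 2522 = 108.5604... → 108.56.

108.56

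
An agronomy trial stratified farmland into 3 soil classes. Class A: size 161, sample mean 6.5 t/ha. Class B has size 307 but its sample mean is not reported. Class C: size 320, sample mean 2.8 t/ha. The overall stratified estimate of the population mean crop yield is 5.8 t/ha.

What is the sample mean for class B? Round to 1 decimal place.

8.6

N = 161 + 307 + 320 = 788.
Overall total = μ·N = 5.8·788 = 4570.4.
Subtract the known strata: 161·6.5 + 320·2.8 = 1942.5.
Remaining total for class B: 4570.4 − 1942.5 = 2627.9.
Divide by its size: 2627.9 / 307 = 8.560... → 8.6.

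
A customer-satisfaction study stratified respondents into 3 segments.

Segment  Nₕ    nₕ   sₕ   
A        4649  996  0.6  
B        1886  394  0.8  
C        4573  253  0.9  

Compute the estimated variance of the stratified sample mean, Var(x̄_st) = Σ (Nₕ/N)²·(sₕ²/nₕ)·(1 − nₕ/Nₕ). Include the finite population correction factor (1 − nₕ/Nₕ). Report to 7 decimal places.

0.0005994

N = 11108. Term for each stratum: Wₕ²sₕ²/nₕ·(1−nₕ/Nₕ).
Var(x̄_st) = 0.0000497486 + 0.0000370444 + 0.0005125989 = 0.0005993919 → 0.0005994.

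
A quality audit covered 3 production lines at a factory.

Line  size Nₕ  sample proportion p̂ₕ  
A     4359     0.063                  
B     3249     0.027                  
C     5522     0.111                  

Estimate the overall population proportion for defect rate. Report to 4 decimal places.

0.0743

N = 4359 + 3249 + 5522 = 13130.
Overall proportion = Σ (Nₕ/N)·p̂ₕ.
Σ Nₕp̂ₕ = 274.617 + 87.723 + 612.942 = 975.282.
975.282 / 13130 = 0.074279... → 0.0743.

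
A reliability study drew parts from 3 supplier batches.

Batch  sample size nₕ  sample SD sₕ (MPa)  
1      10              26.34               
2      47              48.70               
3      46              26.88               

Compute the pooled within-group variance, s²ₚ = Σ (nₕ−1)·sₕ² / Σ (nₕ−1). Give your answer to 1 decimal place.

Degrees of freedom: 9 + 46 + 45 = 100.
Σ(nₕ−1)sₕ² = 9·693.7956 + 46·2371.69 + 45·722.5344 = 147855.9484.
s²ₚ = 147855.9484 / 100 = 1478.559... → 1478.6.

1478.6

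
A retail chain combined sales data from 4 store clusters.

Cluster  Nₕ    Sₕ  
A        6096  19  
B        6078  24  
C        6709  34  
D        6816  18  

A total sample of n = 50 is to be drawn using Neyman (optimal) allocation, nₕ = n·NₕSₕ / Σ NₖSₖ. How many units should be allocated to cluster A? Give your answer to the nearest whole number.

9

A: NₕSₕ = 6096·19 = 115824
B: NₕSₕ = 6078·24 = 145872
C: NₕSₕ = 6709·34 = 228106
D: NₕSₕ = 6816·18 = 122688
Σ NₕSₕ = 612490.
n_A = 50·115824/612490 = 9.455... → 9.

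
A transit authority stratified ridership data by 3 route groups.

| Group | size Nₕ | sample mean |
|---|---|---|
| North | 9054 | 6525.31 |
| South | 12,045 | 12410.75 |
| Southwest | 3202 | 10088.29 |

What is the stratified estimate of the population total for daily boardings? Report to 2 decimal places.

North: 9054·6525.31 = 59080156.74
South: 12045·12410.75 = 149487483.75
Southwest: 3202·10088.29 = 32302704.58
τ̂ = Σ Nₕx̄ₕ = 240870345.07.

240870345.07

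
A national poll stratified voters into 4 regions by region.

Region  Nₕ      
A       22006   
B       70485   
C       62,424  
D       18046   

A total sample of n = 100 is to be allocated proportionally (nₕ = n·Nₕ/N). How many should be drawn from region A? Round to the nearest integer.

N = 22006 + 70485 + 62424 + 18046 = 172961.
n_A = 100·22006/172961 = 12.723... → 13.

13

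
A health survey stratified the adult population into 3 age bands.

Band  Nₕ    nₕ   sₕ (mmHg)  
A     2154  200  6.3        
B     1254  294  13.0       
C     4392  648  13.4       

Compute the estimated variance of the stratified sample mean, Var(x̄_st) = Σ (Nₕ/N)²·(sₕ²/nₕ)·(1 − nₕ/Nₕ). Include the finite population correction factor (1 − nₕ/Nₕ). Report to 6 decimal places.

0.099996

N = 7800. Term for each stratum: Wₕ²sₕ²/nₕ·(1−nₕ/Nₕ).
Var(x̄_st) = 0.013728787 + 0.011374150 + 0.074893402 = 0.099996338 → 0.099996.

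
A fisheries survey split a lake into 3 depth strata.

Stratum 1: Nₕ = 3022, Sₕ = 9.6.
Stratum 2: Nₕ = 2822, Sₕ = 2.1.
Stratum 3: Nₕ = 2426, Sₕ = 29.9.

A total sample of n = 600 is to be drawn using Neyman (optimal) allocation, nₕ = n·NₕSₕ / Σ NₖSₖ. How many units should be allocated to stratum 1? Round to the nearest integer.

1: NₕSₕ = 3022·9.6 = 29011.2
2: NₕSₕ = 2822·2.1 = 5926.2
3: NₕSₕ = 2426·29.9 = 72537.4
Σ NₕSₕ = 107474.8.
n_1 = 600·29011.2/107474.8 = 161.961... → 162.

162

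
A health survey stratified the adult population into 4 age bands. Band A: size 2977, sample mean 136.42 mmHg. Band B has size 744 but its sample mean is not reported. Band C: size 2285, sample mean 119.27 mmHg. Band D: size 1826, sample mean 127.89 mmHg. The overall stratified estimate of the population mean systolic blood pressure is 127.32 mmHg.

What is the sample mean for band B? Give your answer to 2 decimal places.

Σ Nₕx̄ₕ = N·μ, so 744·x̄_B = 7832·127.32 − (2977·136.42 + 2285·119.27 + 1826·127.89).
= 997170.24 − 912181.43 = 84988.81.
x̄_B = 84988.81 / 744 = 114.2323... → 114.23.

114.23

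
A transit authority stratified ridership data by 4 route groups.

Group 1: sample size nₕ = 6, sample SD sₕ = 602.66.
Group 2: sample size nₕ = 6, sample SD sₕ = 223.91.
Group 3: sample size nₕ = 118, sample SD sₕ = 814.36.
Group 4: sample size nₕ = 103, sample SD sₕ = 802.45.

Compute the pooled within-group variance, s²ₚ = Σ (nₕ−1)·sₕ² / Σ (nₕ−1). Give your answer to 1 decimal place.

634670.1

1: (6−1)·602.66² = 5·363199.0756 = 1815995.378
2: (6−1)·223.91² = 5·50135.6881 = 250678.4405
3: (118−1)·814.36² = 117·663182.2096 = 77592318.5232
4: (103−1)·802.45² = 102·643926.0025 = 65680452.255
Numerator = 145339444.5967; denominator = Σ(nₕ−1) = 229.
s²ₚ = 145339444.5967/229 = 634670.064... → 634670.1.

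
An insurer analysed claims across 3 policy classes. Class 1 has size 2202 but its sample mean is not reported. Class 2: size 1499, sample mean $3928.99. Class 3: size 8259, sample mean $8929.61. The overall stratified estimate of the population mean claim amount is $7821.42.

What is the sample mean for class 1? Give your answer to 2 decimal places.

6314.70

Σ Nₕx̄ₕ = N·μ, so 2202·x̄_1 = 11960·7821.42 − (1499·3928.99 + 8259·8929.61).
= 93544183.2 − 79639205 = 13904978.2.
x̄_1 = 13904978.2 / 2202 = 6314.7040... → 6314.70.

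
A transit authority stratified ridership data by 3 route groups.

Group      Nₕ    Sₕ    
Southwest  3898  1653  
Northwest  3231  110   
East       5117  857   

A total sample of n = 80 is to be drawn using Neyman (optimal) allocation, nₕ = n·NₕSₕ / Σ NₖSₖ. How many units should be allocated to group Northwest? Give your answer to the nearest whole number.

Σ NₕSₕ = 3898·1653 + 3231·110 + 5117·857 = 11184073.
Share for Northwest: 355410/11184073 = 0.03178.
n_Northwest = 80 × 0.03178 = 2.542... → 3.

3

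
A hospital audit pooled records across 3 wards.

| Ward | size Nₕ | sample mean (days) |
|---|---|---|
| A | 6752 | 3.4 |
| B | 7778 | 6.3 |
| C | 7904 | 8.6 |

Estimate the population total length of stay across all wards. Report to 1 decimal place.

Estimate total by summing Nₕ·x̄ₕ over strata.
6752·3.4 + 7778·6.3 + 7904·8.6 = 22956.8 + 49001.4 + 67974.4 = 139932.6.

139932.6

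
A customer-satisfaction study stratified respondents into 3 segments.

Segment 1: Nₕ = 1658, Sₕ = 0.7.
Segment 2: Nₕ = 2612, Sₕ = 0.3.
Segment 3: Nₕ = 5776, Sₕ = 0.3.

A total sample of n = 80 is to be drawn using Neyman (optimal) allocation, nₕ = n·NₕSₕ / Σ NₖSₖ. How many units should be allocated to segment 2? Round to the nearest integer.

1: NₕSₕ = 1658·0.7 = 1160.6
2: NₕSₕ = 2612·0.3 = 783.6
3: NₕSₕ = 5776·0.3 = 1732.8
Σ NₕSₕ = 3677.
n_2 = 80·783.6/3677 = 17.049... → 17.

17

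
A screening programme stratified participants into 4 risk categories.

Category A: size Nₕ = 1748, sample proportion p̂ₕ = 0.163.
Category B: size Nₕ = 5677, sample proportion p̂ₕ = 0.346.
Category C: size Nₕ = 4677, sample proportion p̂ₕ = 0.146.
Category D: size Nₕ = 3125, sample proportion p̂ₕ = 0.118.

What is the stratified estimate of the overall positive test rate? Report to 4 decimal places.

0.2168

Wₕ = Nₕ/N with N = 15227: 0.1148, 0.3728, 0.3072, 0.2052.
p̂_st = 0.1148·0.163 + 0.3728·0.346 + 0.3072·0.146 + 0.2052·0.118 ≈ 0.216770... → 0.2168.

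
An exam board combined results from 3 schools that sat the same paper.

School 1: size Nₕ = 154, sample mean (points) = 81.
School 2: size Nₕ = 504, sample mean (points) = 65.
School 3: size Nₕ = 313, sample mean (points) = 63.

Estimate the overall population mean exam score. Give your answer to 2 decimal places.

N = 154 + 504 + 313 = 971.
Weight each subgroup mean by Nₕ/N and sum.
Σ Nₕx̄ₕ = 154·81 + 504·65 + 313·63 = 12474 + 32760 + 19719 = 64953.
Divide by N: 64953 / 971 = 66.8929... → 66.89.

66.89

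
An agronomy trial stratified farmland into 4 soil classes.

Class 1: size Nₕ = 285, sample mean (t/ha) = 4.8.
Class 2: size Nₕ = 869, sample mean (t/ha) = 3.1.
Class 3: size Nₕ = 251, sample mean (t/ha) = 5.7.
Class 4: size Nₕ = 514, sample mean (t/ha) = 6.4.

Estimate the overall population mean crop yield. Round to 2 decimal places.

N = 285 + 869 + 251 + 514 = 1919.
The stratified mean weights each stratum mean by its population share Nₕ/N.
Σ Nₕx̄ₕ = 285·4.8 + 869·3.1 + 251·5.7 + 514·6.4 = 1368 + 2693.9 + 1430.7 + 3289.6 = 8782.2.
Divide by N: 8782.2 / 1919 = 4.5764... → 4.58.

4.58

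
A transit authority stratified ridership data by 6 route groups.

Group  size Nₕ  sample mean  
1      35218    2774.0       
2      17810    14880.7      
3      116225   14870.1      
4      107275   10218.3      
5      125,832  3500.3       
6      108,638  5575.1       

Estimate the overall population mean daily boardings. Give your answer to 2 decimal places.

8284.34

N = 510998; weights Wₕ = Nₕ/N = (0.0689, 0.0349, 0.2274, 0.2099, 0.2462, 0.2126).
x̄_st = Σ Wₕ·x̄ₕ = 0.0689·2774.0 + 0.0349·14880.7 + 0.2274·14870.1 + 0.2099·10218.3 + 0.2462·3500.3 + 0.2126·5575.1 ≈ 8284.3435...
→ 8284.34.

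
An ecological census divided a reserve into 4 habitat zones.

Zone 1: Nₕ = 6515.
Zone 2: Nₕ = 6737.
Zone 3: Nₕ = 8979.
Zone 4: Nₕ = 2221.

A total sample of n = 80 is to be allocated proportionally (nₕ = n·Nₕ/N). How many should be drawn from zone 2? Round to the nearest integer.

Share of zone 2 = 6737/24452 = 0.27552.
Allocate 80 × 0.27552 = 22.042... → 22.

22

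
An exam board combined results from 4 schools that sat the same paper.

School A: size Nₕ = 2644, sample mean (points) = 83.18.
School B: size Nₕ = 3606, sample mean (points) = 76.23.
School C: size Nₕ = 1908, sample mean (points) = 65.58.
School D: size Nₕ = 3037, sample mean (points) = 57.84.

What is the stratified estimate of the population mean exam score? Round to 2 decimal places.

71.07

N = 11195; weights Wₕ = Nₕ/N = (0.2362, 0.3221, 0.1704, 0.2713).
x̄_st = Σ Wₕ·x̄ₕ = 0.2362·83.18 + 0.3221·76.23 + 0.1704·65.58 + 0.2713·57.84 ≈ 71.0674...
→ 71.07.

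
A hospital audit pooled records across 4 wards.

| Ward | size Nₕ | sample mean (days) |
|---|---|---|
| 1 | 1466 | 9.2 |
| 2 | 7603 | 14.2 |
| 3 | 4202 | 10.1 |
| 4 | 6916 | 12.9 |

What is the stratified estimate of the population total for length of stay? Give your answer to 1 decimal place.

253106.4

Population total = Σ Nₕ·x̄ₕ (each stratum's size times its mean).
1466·9.2 + 7603·14.2 + 4202·10.1 + 6916·12.9 = 13487.2 + 107962.6 + 42440.2 + 89216.4 = 253106.4.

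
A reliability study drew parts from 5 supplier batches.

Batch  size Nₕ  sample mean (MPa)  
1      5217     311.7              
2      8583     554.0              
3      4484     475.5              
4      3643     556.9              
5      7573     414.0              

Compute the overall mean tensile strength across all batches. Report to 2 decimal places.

x̄_st = (Σ Nₕx̄ₕ) / (Σ Nₕ) = (5217·311.7 + 8583·554.0 + 4484·475.5 + 3643·556.9 + 7573·414.0) / 29500
= 13677271.6 / 29500 = 463.6363... → 463.64.

463.64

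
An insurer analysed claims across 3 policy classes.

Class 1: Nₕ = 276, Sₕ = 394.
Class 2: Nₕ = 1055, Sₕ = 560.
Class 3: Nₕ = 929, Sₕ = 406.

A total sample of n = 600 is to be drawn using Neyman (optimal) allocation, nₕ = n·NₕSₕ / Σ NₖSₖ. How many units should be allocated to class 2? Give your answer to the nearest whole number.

329

1: NₕSₕ = 276·394 = 108744
2: NₕSₕ = 1055·560 = 590800
3: NₕSₕ = 929·406 = 377174
Σ NₕSₕ = 1076718.
n_2 = 600·590800/1076718 = 329.223... → 329.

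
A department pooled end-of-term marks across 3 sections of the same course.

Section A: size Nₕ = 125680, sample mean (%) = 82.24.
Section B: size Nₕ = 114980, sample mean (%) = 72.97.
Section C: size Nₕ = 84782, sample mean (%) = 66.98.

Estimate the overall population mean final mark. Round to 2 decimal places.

N = 125680 + 114980 + 84782 = 325442.
Overall mean = Σ (Nₕ/N)·x̄ₕ — weight by population share, not a simple average.
Σ Nₕx̄ₕ = 125680·82.24 + 114980·72.97 + 84782·66.98 = 10335923.2 + 8390090.6 + 5678698.36 = 24404712.16.
Divide by N: 24404712.16 / 325442 = 74.9894... → 74.99.

74.99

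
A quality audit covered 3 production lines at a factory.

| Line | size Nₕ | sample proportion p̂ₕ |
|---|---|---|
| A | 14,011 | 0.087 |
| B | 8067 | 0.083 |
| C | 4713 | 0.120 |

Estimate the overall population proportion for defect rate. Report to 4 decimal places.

N = 14011 + 8067 + 4713 = 26791.
Overall proportion = Σ (Nₕ/N)·p̂ₕ.
Σ Nₕp̂ₕ = 1218.957 + 669.561 + 565.56 = 2454.078.
2454.078 / 26791 = 0.091601... → 0.0916.

0.0916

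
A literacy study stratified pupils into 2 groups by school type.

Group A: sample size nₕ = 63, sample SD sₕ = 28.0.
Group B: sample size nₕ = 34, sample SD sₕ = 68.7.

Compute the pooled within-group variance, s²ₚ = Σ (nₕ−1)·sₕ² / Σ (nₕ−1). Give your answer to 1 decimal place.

2151.1

A: (63−1)·28.0² = 62·784 = 48608
B: (34−1)·68.7² = 33·4719.69 = 155749.77
Numerator = 204357.77; denominator = Σ(nₕ−1) = 95.
s²ₚ = 204357.77/95 = 2151.134... → 2151.1.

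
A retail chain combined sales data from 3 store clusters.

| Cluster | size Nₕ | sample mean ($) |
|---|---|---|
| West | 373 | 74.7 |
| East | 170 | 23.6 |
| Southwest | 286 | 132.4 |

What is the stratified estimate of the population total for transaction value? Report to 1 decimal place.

69741.5

West: 373·74.7 = 27863.1
East: 170·23.6 = 4012
Southwest: 286·132.4 = 37866.4
τ̂ = Σ Nₕx̄ₕ = 69741.5.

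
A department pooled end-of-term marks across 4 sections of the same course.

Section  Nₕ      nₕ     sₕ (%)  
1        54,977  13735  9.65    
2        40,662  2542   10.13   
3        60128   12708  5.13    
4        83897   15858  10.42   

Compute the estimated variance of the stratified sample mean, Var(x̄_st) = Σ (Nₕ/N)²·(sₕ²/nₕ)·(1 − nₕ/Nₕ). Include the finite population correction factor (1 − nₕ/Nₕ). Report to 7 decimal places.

0.0021402

N = 239664; Wₕ = Nₕ/N.
section 1: (54977/239664)²·9.65²/13735·(1 − 13735/54977) = 0.0002676339
section 2: (40662/239664)²·10.13²/2542·(1 − 2542/40662) = 0.0010893799
section 3: (60128/239664)²·5.13²/12708·(1 − 12708/60128) = 0.0001027993
section 4: (83897/239664)²·10.42²/15858·(1 − 15858/83897) = 0.0006804336
Sum = 0.0021402468 → 0.0021402.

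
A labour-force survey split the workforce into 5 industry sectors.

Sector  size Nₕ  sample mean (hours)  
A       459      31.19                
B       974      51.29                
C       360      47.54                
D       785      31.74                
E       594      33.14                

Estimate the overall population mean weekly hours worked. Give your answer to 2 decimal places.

N = 3172; weights Wₕ = Nₕ/N = (0.1447, 0.3071, 0.1135, 0.2475, 0.1873).
x̄_st = Σ Wₕ·x̄ₕ = 0.1447·31.19 + 0.3071·51.29 + 0.1135·47.54 + 0.2475·31.74 + 0.1873·33.14 ≈ 39.7188...
→ 39.72.

39.72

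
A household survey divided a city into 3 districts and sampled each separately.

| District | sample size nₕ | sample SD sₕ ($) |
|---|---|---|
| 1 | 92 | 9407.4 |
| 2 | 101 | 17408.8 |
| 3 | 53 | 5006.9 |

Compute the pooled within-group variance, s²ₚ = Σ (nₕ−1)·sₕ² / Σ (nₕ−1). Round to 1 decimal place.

163224885.3

1: (92−1)·9407.4² = 91·88499174.76 = 8053424903.16
2: (101−1)·17408.8² = 100·303066317.44 = 30306631744
3: (53−1)·5006.9² = 52·25069047.61 = 1303590475.72
Numerator = 39663647122.88; denominator = Σ(nₕ−1) = 243.
s²ₚ = 39663647122.88/243 = 163224885.279... → 163224885.3.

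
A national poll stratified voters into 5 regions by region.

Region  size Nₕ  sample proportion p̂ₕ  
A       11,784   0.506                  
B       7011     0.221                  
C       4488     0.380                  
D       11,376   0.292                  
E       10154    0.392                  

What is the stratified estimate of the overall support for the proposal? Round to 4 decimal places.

0.3686

N = 11784 + 7011 + 4488 + 11376 + 10154 = 44813.
Overall proportion = Σ (Nₕ/N)·p̂ₕ.
Σ Nₕp̂ₕ = 5962.704 + 1549.431 + 1705.44 + 3321.792 + 3980.368 = 16519.735.
16519.735 / 44813 = 0.368637... → 0.3686.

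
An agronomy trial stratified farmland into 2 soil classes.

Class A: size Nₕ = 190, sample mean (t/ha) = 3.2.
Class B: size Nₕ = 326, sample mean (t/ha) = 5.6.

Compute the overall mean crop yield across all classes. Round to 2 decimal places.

x̄_st = (Σ Nₕx̄ₕ) / (Σ Nₕ) = (190·3.2 + 326·5.6) / 516
= 2433.6 / 516 = 4.7163... → 4.72.

4.72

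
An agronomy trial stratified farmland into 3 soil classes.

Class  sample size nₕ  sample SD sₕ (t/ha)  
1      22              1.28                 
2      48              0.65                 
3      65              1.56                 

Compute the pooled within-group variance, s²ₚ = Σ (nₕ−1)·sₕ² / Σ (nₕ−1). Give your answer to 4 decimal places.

1.5910

1: (22−1)·1.28² = 21·1.6384 = 34.4064
2: (48−1)·0.65² = 47·0.4225 = 19.8575
3: (65−1)·1.56² = 64·2.4336 = 155.7504
Numerator = 210.0143; denominator = Σ(nₕ−1) = 132.
s²ₚ = 210.0143/132 = 1.591017... → 1.5910.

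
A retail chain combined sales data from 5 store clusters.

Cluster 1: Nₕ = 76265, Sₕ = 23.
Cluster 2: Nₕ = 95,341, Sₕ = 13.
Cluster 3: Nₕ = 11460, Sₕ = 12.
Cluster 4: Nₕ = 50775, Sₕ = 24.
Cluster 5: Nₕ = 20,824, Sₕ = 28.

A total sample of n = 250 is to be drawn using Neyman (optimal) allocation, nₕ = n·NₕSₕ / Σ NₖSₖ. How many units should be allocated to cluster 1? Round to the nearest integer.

89

1: NₕSₕ = 76265·23 = 1754095
2: NₕSₕ = 95341·13 = 1239433
3: NₕSₕ = 11460·12 = 137520
4: NₕSₕ = 50775·24 = 1218600
5: NₕSₕ = 20824·28 = 583072
Σ NₕSₕ = 4932720.
n_1 = 250·1754095/4932720 = 88.901... → 89.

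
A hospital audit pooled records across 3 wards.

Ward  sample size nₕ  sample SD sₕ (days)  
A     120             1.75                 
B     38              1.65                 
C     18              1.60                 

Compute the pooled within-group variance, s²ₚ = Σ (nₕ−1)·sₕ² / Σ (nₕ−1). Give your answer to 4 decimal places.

2.9404

A: (120−1)·1.75² = 119·3.0625 = 364.4375
B: (38−1)·1.65² = 37·2.7225 = 100.7325
C: (18−1)·1.60² = 17·2.56 = 43.52
Numerator = 508.69; denominator = Σ(nₕ−1) = 173.
s²ₚ = 508.69/173 = 2.940405... → 2.9404.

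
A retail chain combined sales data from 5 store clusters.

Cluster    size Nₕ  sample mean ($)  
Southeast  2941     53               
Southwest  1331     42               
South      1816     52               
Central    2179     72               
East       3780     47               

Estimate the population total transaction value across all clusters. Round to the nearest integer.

Southeast: 2941·53 = 155873
Southwest: 1331·42 = 55902
South: 1816·52 = 94432
Central: 2179·72 = 156888
East: 3780·47 = 177660
τ̂ = Σ Nₕx̄ₕ = 640755.

640755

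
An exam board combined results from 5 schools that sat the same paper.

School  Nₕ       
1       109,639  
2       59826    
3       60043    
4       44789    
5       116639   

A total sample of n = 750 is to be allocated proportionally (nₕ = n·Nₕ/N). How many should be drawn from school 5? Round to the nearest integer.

224

Share of school 5 = 116639/390936 = 0.29836.
Allocate 750 × 0.29836 = 223.769... → 224.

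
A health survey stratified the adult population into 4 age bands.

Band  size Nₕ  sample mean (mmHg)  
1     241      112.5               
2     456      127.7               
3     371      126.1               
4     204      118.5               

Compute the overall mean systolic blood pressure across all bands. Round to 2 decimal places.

122.88

N = 1272; weights Wₕ = Nₕ/N = (0.1895, 0.3585, 0.2917, 0.1604).
x̄_st = Σ Wₕ·x̄ₕ = 0.1895·112.5 + 0.3585·127.7 + 0.2917·126.1 + 0.1604·118.5 ≈ 122.8780...
→ 122.88.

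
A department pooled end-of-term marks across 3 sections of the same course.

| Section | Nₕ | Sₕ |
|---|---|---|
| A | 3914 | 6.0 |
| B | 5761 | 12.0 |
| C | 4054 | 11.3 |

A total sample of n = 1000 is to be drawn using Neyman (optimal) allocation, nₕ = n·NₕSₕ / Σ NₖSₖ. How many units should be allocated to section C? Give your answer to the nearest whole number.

331

A: NₕSₕ = 3914·6.0 = 23484
B: NₕSₕ = 5761·12.0 = 69132
C: NₕSₕ = 4054·11.3 = 45810.2
Σ NₕSₕ = 138426.2.
n_C = 1000·45810.2/138426.2 = 330.936... → 331.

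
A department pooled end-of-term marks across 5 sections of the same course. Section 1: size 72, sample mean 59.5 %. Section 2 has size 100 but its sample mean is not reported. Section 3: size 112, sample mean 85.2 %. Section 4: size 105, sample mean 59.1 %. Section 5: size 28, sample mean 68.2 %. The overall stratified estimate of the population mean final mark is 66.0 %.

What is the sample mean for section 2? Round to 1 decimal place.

N = 72 + 100 + 112 + 105 + 28 = 417.
Overall total = μ·N = 66.0·417 = 27522.
Subtract the known strata: 72·59.5 + 112·85.2 + 105·59.1 + 28·68.2 = 21941.5.
Remaining total for section 2: 27522 − 21941.5 = 5580.5.
Divide by its size: 5580.5 / 100 = 55.805 → 55.8.

55.8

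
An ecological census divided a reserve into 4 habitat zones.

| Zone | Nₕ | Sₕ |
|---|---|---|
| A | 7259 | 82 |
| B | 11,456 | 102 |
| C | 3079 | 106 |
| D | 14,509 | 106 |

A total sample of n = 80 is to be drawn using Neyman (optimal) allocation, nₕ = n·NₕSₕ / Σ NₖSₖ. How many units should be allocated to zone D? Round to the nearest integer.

Σ NₕSₕ = 7259·82 + 11456·102 + 3079·106 + 14509·106 = 3628078.
Share for D: 1537954/3628078 = 0.42390.
n_D = 80 × 0.42390 = 33.912... → 34.

34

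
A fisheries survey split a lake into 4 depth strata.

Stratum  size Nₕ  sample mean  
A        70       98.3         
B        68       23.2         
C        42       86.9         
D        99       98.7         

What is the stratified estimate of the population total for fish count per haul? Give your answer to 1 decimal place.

21879.7

A: 70·98.3 = 6881
B: 68·23.2 = 1577.6
C: 42·86.9 = 3649.8
D: 99·98.7 = 9771.3
τ̂ = Σ Nₕx̄ₕ = 21879.7.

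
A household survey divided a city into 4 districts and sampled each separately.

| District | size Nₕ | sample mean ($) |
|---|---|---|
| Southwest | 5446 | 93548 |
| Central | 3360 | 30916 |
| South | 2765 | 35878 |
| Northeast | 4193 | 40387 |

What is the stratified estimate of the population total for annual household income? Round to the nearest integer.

881885529

Estimate total by summing Nₕ·x̄ₕ over strata.
5446·93548 + 3360·30916 + 2765·35878 + 4193·40387 = 509462408 + 103877760 + 99202670 + 169342691 = 881885529.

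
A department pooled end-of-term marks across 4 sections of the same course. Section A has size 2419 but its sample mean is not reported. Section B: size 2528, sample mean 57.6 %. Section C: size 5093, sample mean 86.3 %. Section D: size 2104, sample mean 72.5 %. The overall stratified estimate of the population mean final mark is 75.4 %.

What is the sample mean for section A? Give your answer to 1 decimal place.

73.6

Σ Nₕx̄ₕ = N·μ, so 2419·x̄_A = 12144·75.4 − (2528·57.6 + 5093·86.3 + 2104·72.5).
= 915657.6 − 737678.7 = 177978.9.
x̄_A = 177978.9 / 2419 = 73.575... → 73.6.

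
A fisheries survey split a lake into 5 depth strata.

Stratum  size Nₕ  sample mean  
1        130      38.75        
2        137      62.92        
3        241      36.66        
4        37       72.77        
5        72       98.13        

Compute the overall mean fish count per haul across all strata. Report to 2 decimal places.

N = 617; weights Wₕ = Nₕ/N = (0.2107, 0.2220, 0.3906, 0.0600, 0.1167).
x̄_st = Σ Wₕ·x̄ₕ = 0.2107·38.75 + 0.2220·62.92 + 0.3906·36.66 + 0.0600·72.77 + 0.1167·98.13 ≈ 52.2698...
→ 52.27.

52.27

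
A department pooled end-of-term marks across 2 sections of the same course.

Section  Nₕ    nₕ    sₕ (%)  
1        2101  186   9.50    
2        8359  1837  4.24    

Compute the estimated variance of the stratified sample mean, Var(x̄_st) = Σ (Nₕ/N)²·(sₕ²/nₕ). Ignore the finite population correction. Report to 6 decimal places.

N = 10460. Term for each stratum: Wₕ²sₕ²/nₕ.
Var(x̄_st) = 0.019575957 + 0.006249825 = 0.025825782 → 0.025826.

0.025826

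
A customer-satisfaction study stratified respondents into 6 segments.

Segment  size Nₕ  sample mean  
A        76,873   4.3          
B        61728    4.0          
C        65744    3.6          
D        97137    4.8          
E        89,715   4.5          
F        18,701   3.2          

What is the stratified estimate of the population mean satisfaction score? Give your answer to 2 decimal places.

x̄_st = (Σ Nₕx̄ₕ) / (Σ Nₕ) = (76873·4.3 + 61728·4.0 + 65744·3.6 + 97137·4.8 + 89715·4.5 + 18701·3.2) / 409898
= 1743962.6 / 409898 = 4.2546... → 4.25.

4.25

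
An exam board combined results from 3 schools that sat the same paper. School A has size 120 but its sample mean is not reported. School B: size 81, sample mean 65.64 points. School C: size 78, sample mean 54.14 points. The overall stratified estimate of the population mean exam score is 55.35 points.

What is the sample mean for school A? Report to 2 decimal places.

Σ Nₕx̄ₕ = N·μ, so 120·x̄_A = 279·55.35 − (81·65.64 + 78·54.14).
= 15442.65 − 9539.76 = 5902.89.
x̄_A = 5902.89 / 120 = 49.1908... → 49.19.

49.19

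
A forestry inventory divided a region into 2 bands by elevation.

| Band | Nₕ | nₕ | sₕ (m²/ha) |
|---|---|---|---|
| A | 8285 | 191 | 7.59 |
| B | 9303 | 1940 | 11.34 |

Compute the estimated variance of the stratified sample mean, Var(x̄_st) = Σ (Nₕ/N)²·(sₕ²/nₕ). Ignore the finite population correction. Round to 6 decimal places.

0.085473

N = 17588; Wₕ = Nₕ/N.
band A: (8285/17588)²·7.59²/191 = 0.066927145
band B: (9303/17588)²·11.34²/1940 = 0.018545456
Sum = 0.085472600 → 0.085473.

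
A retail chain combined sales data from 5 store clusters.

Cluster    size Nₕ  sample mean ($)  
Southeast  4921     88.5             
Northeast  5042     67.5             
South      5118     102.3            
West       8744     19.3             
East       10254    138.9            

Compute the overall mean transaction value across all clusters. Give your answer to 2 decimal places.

N = 34079; weights Wₕ = Nₕ/N = (0.1444, 0.1480, 0.1502, 0.2566, 0.3009).
x̄_st = Σ Wₕ·x̄ₕ = 0.1444·88.5 + 0.1480·67.5 + 0.1502·102.3 + 0.2566·19.3 + 0.3009·138.9 ≈ 84.8750...
→ 84.87.

84.87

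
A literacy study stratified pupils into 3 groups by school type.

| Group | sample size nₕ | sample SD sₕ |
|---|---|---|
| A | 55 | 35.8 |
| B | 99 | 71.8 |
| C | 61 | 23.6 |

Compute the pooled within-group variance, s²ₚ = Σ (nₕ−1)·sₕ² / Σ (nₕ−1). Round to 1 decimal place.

2867.2

Degrees of freedom: 54 + 98 + 60 = 212.
Σ(nₕ−1)sₕ² = 54·1281.64 + 98·5155.24 + 60·556.96 = 607839.68.
s²ₚ = 607839.68 / 212 = 2867.168... → 2867.2.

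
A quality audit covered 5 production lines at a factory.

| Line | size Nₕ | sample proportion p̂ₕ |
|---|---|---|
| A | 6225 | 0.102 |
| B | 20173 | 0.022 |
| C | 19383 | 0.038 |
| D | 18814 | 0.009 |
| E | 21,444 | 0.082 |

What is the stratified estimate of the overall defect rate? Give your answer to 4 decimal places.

Wₕ = Nₕ/N with N = 86039: 0.0724, 0.2345, 0.2253, 0.2187, 0.2492.
p̂_st = 0.0724·0.102 + 0.2345·0.022 + 0.2253·0.038 + 0.2187·0.009 + 0.2492·0.082 ≈ 0.043504... → 0.0435.

0.0435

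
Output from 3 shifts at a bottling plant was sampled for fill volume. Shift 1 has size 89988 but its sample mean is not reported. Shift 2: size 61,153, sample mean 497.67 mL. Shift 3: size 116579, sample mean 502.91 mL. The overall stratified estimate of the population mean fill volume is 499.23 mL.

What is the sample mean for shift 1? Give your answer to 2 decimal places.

495.52

N = 89988 + 61153 + 116579 = 267720.
Overall total = μ·N = 499.23·267720 = 133653855.6.
Subtract the known strata: 61153·497.67 + 116579·502.91 = 89062758.4.
Remaining total for shift 1: 133653855.6 − 89062758.4 = 44591097.2.
Divide by its size: 44591097.2 / 89988 = 495.5227... → 495.52.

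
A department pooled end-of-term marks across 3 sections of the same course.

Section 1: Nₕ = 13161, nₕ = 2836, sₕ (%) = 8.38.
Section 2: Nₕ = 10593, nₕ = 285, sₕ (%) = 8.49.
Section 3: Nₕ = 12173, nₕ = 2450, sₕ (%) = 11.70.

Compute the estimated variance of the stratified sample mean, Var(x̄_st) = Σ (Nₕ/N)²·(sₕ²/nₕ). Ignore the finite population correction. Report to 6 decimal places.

N = 35927. Term for each stratum: Wₕ²sₕ²/nₕ.
Var(x̄_st) = 0.003322903 + 0.021987029 + 0.006414443 = 0.031724376 → 0.031724.

0.031724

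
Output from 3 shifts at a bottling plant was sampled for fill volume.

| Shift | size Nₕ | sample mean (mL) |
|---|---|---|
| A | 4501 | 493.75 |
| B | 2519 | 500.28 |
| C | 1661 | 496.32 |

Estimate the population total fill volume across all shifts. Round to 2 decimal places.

Population total = Σ Nₕ·x̄ₕ (each stratum's size times its mean).
4501·493.75 + 2519·500.28 + 1661·496.32 = 2222368.75 + 1260205.32 + 824387.52 = 4306961.59.

4306961.59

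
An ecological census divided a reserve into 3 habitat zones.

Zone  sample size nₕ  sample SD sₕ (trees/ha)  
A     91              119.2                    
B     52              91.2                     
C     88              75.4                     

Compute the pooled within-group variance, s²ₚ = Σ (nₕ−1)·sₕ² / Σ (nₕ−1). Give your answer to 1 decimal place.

9638.5

A: (91−1)·119.2² = 90·14208.64 = 1278777.6
B: (52−1)·91.2² = 51·8317.44 = 424189.44
C: (88−1)·75.4² = 87·5685.16 = 494608.92
Numerator = 2197575.96; denominator = Σ(nₕ−1) = 228.
s²ₚ = 2197575.96/228 = 9638.491... → 9638.5.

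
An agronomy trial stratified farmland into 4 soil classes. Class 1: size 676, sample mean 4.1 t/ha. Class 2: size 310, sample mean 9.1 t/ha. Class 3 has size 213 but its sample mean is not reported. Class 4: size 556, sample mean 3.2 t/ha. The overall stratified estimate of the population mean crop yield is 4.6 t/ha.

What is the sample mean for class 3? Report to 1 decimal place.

Σ Nₕx̄ₕ = N·μ, so 213·x̄_3 = 1755·4.6 − (676·4.1 + 310·9.1 + 556·3.2).
= 8073 − 7371.8 = 701.2.
x̄_3 = 701.2 / 213 = 3.292... → 3.3.

3.3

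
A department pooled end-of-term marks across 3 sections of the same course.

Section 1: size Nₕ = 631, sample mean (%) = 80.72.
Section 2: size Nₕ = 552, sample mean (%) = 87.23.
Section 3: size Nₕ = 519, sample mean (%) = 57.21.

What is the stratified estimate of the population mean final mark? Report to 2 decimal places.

75.66

N = 1702; weights Wₕ = Nₕ/N = (0.3707, 0.3243, 0.3049).
x̄_st = Σ Wₕ·x̄ₕ = 0.3707·80.72 + 0.3243·87.23 + 0.3049·57.21 ≈ 75.6623...
→ 75.66.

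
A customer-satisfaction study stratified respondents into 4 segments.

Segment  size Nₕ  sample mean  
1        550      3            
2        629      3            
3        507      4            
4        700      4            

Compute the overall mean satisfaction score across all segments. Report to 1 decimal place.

x̄_st = (Σ Nₕx̄ₕ) / (Σ Nₕ) = (550·3 + 629·3 + 507·4 + 700·4) / 2386
= 8365 / 2386 = 3.506... → 3.5.

3.5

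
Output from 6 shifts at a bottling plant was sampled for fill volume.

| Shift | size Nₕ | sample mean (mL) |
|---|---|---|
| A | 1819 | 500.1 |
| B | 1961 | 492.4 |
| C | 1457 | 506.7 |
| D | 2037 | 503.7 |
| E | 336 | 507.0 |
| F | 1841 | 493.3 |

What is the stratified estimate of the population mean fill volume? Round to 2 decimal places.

499.22

x̄_st = (Σ Nₕx̄ₕ) / (Σ Nₕ) = (1819·500.1 + 1961·492.4 + 1457·506.7 + 2037·503.7 + 336·507.0 + 1841·493.3) / 9451
= 4718094.4 / 9451 = 499.2164... → 499.22.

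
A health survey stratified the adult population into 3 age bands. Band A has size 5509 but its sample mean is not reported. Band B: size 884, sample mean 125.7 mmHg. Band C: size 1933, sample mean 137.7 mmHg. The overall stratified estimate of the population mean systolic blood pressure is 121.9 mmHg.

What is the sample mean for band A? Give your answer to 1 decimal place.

Σ Nₕx̄ₕ = N·μ, so 5509·x̄_A = 8326·121.9 − (884·125.7 + 1933·137.7).
= 1014939.4 − 377292.9 = 637646.5.
x̄_A = 637646.5 / 5509 = 115.746... → 115.7.

115.7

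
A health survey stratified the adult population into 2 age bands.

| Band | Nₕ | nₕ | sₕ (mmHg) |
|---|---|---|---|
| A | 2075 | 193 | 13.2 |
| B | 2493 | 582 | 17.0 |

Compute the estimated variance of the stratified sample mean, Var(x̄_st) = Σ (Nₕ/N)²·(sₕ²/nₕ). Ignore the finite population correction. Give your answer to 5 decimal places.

N = 4568. Term for each stratum: Wₕ²sₕ²/nₕ.
Var(x̄_st) = 0.18628358 + 0.14789968 = 0.33418325 → 0.33418.

0.33418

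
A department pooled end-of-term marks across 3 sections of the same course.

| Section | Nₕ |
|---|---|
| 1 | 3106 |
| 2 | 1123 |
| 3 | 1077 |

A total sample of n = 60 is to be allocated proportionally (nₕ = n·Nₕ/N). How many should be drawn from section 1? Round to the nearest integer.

N = 3106 + 1123 + 1077 = 5306.
n_1 = 60·3106/5306 = 35.123... → 35.

35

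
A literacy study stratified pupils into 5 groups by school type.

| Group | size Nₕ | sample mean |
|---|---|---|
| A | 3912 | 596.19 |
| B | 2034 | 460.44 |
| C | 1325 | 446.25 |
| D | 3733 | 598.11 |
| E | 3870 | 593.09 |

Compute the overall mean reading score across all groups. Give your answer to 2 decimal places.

x̄_st = (Σ Nₕx̄ₕ) / (Σ Nₕ) = (3912·596.19 + 2034·460.44 + 1325·446.25 + 3733·598.11 + 3870·593.09) / 14874
= 8388114.42 / 14874 = 563.9448... → 563.94.

563.94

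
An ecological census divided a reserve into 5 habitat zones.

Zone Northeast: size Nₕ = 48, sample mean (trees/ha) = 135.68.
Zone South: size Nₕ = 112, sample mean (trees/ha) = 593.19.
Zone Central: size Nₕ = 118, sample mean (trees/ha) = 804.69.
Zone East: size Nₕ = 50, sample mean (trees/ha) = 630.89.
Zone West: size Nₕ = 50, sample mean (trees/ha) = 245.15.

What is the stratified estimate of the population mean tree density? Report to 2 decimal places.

560.07

N = 378; weights Wₕ = Nₕ/N = (0.1270, 0.2963, 0.3122, 0.1323, 0.1323).
x̄_st = Σ Wₕ·x̄ₕ = 0.1270·135.68 + 0.2963·593.19 + 0.3122·804.69 + 0.1323·630.89 + 0.1323·245.15 ≈ 560.0670...
→ 560.07.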